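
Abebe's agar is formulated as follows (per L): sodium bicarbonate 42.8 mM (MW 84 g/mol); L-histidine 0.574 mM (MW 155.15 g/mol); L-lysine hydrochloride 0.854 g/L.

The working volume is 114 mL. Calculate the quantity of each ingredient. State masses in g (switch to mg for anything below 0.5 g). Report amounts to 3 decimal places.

sodium bicarbonate 409.853 mg; L-histidine 10.152 mg; L-lysine hydrochloride 97.356 mg

Target volume = 114 mL = 0.114 L.
sodium bicarbonate: 42.8 mmol/L × 84 mg/mmol × 0.114 L = 409.853 mg
L-histidine: 0.574 mmol/L × 155.15 mg/mmol × 0.114 L = 10.152 mg
L-lysine hydrochloride: 0.854 g/L × 0.114 L = 0.097356 g = 97.356 mg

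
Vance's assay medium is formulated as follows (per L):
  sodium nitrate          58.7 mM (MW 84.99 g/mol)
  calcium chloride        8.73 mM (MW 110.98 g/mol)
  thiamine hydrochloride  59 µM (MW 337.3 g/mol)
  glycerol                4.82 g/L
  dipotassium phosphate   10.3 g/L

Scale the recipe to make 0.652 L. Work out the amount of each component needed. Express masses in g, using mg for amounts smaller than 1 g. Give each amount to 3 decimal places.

sodium nitrate 3.253 g; calcium chloride 631.694 mg; thiamine hydrochloride 12.975 mg; glycerol 3.143 g; dipotassium phosphate 6.716 g

Scale factor relative to 1 L: 0.652.
sodium nitrate: 58.7 mmol/L × 84.99 g/mol × 0.652 L ÷ 1000 = 3.253 g
calcium chloride: 8.73 mmol/L × 110.98 mg/mmol × 0.652 L = 631.694 mg
thiamine hydrochloride: 59 µmol/L × 337.3 g/mol × 0.652 L ÷ 1000 = 12.975 mg
glycerol: 4.82 g/L × 0.652 L = 3.143 g
dipotassium phosphate: 10.3 g/L × 0.652 L = 6.716 g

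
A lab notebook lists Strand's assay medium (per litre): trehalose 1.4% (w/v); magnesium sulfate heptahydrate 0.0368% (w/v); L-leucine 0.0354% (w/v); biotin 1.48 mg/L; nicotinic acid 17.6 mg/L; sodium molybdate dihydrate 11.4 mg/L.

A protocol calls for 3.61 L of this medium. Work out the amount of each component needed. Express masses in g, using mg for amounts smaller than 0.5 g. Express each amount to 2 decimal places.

Working volume: 3.61 L.
trehalose: 1.4% w/v = 14 g/L → 14 × 3.61 L = 50.54 g
magnesium sulfate heptahydrate: 0.0368% w/v = 0.368 g/L → 0.368 × 3.61 L = 1.33 g
L-leucine: 0.0354 g per 100 mL × 3610 mL ÷ 100 = 1.28 g
biotin: 1.48 mg/L × 3.61 L = 5.34 mg
nicotinic acid: 17.6 mg/L × 3.61 L = 63.54 mg
sodium molybdate dihydrate: 11.4 mg/L × 3.61 L = 41.15 mg

trehalose 50.54 g; magnesium sulfate heptahydrate 1.33 g; L-leucine 1.28 g; biotin 5.34 mg; nicotinic acid 63.54 mg; sodium molybdate dihydrate 41.15 mg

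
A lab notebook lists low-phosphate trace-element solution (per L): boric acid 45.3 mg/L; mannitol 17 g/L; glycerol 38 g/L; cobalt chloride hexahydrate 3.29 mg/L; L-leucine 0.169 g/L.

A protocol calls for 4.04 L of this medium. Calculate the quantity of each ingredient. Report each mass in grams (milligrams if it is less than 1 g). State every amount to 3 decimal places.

boric acid 183.012 mg; mannitol 68.680 g; glycerol 153.520 g; cobalt chloride hexahydrate 13.292 mg; L-leucine 682.760 mg

Scale factor relative to 1 L: 4.04.
boric acid: 45.3 mg/L × 4.04 L = 183.012 mg
mannitol: 17 g/L × 4.04 L = 68.680 g
glycerol: 38 g/L × 4.04 L = 153.520 g
cobalt chloride hexahydrate: 3.29 mg/L × 4.04 L = 13.292 mg
L-leucine: 0.169 g/L × 4.04 L = 0.68276 g = 682.760 mg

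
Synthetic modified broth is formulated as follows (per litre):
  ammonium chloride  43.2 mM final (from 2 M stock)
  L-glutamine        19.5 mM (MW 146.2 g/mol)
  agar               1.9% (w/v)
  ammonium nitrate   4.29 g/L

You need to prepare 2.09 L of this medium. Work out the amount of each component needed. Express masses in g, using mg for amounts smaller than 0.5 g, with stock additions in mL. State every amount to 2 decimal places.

Scale factor relative to 1 L: 2.09.
ammonium chloride: C1V1 = C2V2 → 43.2 mM × 2090 mL ÷ 2000 mM = 45.14 mL
L-glutamine: 19.5 mmol/L × 146.2 g/mol × 2.09 L ÷ 1000 = 5.96 g
agar: 1.9 g per 100 mL × 2090 mL ÷ 100 = 39.71 g
ammonium nitrate: 4.29 g/L × 2.09 L = 8.97 g

ammonium chloride 45.14 mL; L-glutamine 5.96 g; agar 39.71 g; ammonium nitrate 8.97 g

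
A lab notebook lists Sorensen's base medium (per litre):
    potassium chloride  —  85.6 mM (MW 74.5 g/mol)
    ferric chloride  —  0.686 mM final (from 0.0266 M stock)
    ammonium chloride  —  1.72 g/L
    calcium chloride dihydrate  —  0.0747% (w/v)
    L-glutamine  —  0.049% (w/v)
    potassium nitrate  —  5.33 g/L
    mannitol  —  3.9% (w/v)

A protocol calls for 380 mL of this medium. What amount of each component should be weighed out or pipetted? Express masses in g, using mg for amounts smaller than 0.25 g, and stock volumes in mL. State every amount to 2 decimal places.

potassium chloride 2.42 g; ferric chloride 9.80 mL; ammonium chloride 0.65 g; calcium chloride dihydrate 0.28 g; L-glutamine 186.20 mg; potassium nitrate 2.03 g; mannitol 14.82 g

Scale factor relative to 1 L: 0.38.
potassium chloride: 85.6 mmol/L × 74.5 g/mol × 0.38 L ÷ 1000 = 2.42 g
ferric chloride: dilute stock: 0.686 mM × 380 mL ÷ 26.6 mM = 9.80 mL
ammonium chloride: 1.72 g/L × 0.38 L = 0.65 g
calcium chloride dihydrate: 0.0747 g per 100 mL × 380 mL ÷ 100 = 0.28 g
L-glutamine: 0.049% w/v = 0.49 g/L → 0.49 × 0.38 L = 0.1862 g = 186.20 mg
potassium nitrate: 5.33 g/L × 0.38 L = 2.03 g
mannitol: 3.9% w/v = 39 g/L → 39 × 0.38 L = 14.82 g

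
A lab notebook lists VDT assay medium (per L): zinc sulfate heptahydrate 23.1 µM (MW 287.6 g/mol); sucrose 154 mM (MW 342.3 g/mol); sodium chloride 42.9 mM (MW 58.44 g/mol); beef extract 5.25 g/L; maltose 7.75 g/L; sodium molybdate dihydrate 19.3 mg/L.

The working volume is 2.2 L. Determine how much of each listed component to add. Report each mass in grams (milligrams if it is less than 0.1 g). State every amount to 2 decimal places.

Scale factor relative to 1 L: 2.2.
zinc sulfate heptahydrate: 23.1 µmol/L × 287.6 g/mol × 2.2 L ÷ 1000 = 14.62 mg
sucrose: 154 mmol/L × 342.3 g/mol × 2.2 L ÷ 1000 = 115.97 g
sodium chloride: 42.9 mmol/L × 58.44 g/mol × 2.2 L ÷ 1000 = 5.52 g
beef extract: 5.25 g/L × 2.2 L = 11.55 g
maltose: 7.75 g/L × 2.2 L = 17.05 g
sodium molybdate dihydrate: 19.3 mg/L × 2.2 L = 42.46 mg

zinc sulfate heptahydrate 14.62 mg; sucrose 115.97 g; sodium chloride 5.52 g; beef extract 11.55 g; maltose 17.05 g; sodium molybdate dihydrate 42.46 mg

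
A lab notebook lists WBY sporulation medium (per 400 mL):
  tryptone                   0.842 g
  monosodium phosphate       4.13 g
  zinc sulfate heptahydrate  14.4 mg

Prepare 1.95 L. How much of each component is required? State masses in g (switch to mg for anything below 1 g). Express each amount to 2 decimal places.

Scale factor = 1950 mL / 400 mL = 4.875.
tryptone: 0.842 g × (1950 mL / 400 mL) = 4.10 g
monosodium phosphate: 4.13 g × (1950 mL / 400 mL) = 20.13 g
zinc sulfate heptahydrate: 14.4 mg × (1950 mL / 400 mL) = 70.20 mg

tryptone 4.10 g; monosodium phosphate 20.13 g; zinc sulfate heptahydrate 70.20 mg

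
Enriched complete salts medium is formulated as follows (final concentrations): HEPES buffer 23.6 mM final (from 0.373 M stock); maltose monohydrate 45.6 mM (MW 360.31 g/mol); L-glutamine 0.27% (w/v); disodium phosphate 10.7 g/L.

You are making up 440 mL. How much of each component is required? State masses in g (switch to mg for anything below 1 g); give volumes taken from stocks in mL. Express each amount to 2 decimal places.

HEPES buffer 27.84 mL; maltose monohydrate 7.23 g; L-glutamine 1.19 g; disodium phosphate 4.71 g

Working volume: 440 mL = 0.44 L.
HEPES buffer: V = C2·V2/C1 = 23.6 mM × 440 mL ÷ 373 mM = 27.84 mL
maltose monohydrate: 45.6 mmol/L × 360.31 g/mol × 0.44 L ÷ 1000 = 7.23 g
L-glutamine: 0.27% w/v = 2.7 g/L → 2.7 × 0.44 L = 1.19 g
disodium phosphate: 10.7 g/L × 0.44 L = 4.71 g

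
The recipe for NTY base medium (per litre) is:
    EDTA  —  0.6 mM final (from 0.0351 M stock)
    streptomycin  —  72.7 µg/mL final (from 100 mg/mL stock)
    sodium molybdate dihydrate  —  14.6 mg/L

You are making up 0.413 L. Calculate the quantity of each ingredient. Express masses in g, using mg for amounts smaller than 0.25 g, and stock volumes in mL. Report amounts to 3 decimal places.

EDTA 7.060 mL; streptomycin 0.300 mL; sodium molybdate dihydrate 6.030 mg

Scale factor relative to 1 L: 0.413.
EDTA: dilute stock: 0.6 mM × 413 mL ÷ 35.1 mM = 7.060 mL
streptomycin: C1V1 = C2V2 → 72.7 µg/mL × 413 mL ÷ 100000 µg/mL = 0.300 mL
sodium molybdate dihydrate: 14.6 mg/L × 0.413 L = 6.030 mg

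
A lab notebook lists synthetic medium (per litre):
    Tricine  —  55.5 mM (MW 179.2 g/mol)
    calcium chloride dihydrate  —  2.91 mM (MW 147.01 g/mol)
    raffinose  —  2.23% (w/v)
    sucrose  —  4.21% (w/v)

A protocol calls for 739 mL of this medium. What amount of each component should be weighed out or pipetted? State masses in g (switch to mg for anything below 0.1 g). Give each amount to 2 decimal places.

Tricine 7.35 g; calcium chloride dihydrate 0.32 g; raffinose 16.48 g; sucrose 31.11 g

Target volume = 739 mL = 0.739 L.
Tricine: 55.5 mmol/L × 179.2 g/mol × 0.739 L ÷ 1000 = 7.35 g
calcium chloride dihydrate: 2.91 mmol/L × 147.01 g/mol × 0.739 L ÷ 1000 = 0.32 g
raffinose: 2.23% w/v = 22.3 g/L → 22.3 × 0.739 L = 16.48 g
sucrose: 4.21% w/v = 42.1 g/L → 42.1 × 0.739 L = 31.11 g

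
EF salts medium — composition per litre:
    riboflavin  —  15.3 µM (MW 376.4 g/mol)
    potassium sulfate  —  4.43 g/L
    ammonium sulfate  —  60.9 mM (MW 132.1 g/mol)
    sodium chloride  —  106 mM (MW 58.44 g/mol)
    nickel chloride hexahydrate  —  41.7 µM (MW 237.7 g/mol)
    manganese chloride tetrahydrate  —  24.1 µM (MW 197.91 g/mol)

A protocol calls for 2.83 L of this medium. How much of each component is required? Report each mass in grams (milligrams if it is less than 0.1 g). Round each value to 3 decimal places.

Working volume: 2.83 L.
riboflavin: 15.3 µmol/L × 376.4 g/mol × 2.83 L ÷ 1000 = 16.298 mg
potassium sulfate: 4.43 g/L × 2.83 L = 12.537 g
ammonium sulfate: 60.9 mmol/L × 132.1 g/mol × 2.83 L ÷ 1000 = 22.767 g
sodium chloride: 106 mmol/L × 58.44 g/mol × 2.83 L ÷ 1000 = 17.531 g
nickel chloride hexahydrate: 41.7 µmol/L × 237.7 g/mol × 2.83 L ÷ 1000 = 28.051 mg
manganese chloride tetrahydrate: 24.1 µmol/L × 197.91 g/mol × 2.83 L ÷ 1000 = 13.498 mg

riboflavin 16.298 mg; potassium sulfate 12.537 g; ammonium sulfate 22.767 g; sodium chloride 17.531 g; nickel chloride hexahydrate 28.051 mg; manganese chloride tetrahydrate 13.498 mg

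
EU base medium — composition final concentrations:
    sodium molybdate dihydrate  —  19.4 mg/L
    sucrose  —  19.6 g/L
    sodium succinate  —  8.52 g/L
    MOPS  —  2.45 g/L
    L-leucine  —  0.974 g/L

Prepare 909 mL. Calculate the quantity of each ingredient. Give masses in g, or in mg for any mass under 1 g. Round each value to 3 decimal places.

Working volume: 909 mL = 0.909 L.
sodium molybdate dihydrate: 19.4 mg/L × 0.909 L = 17.635 mg
sucrose: 19.6 g/L × 0.909 L = 17.816 g
sodium succinate: 8.52 g/L × 0.909 L = 7.745 g
MOPS: 2.45 g/L × 0.909 L = 2.227 g
L-leucine: 0.974 g/L × 0.909 L = 0.885366 g = 885.366 mg

sodium molybdate dihydrate 17.635 mg; sucrose 17.816 g; sodium succinate 7.745 g; MOPS 2.227 g; L-leucine 885.366 mg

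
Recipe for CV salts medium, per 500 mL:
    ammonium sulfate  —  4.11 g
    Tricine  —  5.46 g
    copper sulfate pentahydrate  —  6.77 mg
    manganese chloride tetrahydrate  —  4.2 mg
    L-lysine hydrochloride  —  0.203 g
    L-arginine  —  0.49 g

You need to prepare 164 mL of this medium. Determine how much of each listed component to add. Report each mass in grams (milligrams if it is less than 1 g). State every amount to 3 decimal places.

ammonium sulfate 1.348 g; Tricine 1.791 g; copper sulfate pentahydrate 2.221 mg; manganese chloride tetrahydrate 1.378 mg; L-lysine hydrochloride 66.584 mg; L-arginine 160.720 mg

Ratio of target to recipe volume: 164 / 500 = 0.328.
ammonium sulfate: 4.11 g × (164 mL / 500 mL) = 1.348 g
Tricine: 5.46 g × (164 mL / 500 mL) = 1.791 g
copper sulfate pentahydrate: 6.77 mg × (164 mL / 500 mL) = 2.221 mg
manganese chloride tetrahydrate: 4.2 mg × (164 mL / 500 mL) = 1.378 mg
L-lysine hydrochloride: 0.203 g × (164 mL / 500 mL) = 0.066584 g = 66.584 mg
L-arginine: 0.49 g × (164 mL / 500 mL) = 0.16072 g = 160.720 mg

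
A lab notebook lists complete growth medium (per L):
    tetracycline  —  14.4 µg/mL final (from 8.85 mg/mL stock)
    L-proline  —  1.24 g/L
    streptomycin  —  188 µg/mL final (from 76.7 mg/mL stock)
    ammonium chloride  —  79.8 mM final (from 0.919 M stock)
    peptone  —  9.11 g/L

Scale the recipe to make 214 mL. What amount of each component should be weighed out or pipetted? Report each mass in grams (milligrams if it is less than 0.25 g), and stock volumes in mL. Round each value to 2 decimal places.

Working volume: 214 mL = 0.214 L.
tetracycline: C1V1 = C2V2 → 14.4 µg/mL × 214 mL ÷ 8850 µg/mL = 0.35 mL
L-proline: 1.24 g/L × 0.214 L = 0.27 g
streptomycin: dilute stock: 188 µg/mL × 214 mL ÷ 76700 µg/mL = 0.52 mL
ammonium chloride: C1V1 = C2V2 → 79.8 mM × 214 mL ÷ 919 mM = 18.58 mL
peptone: 9.11 g/L × 0.214 L = 1.95 g

tetracycline 0.35 mL; L-proline 0.27 g; streptomycin 0.52 mL; ammonium chloride 18.58 mL; peptone 1.95 g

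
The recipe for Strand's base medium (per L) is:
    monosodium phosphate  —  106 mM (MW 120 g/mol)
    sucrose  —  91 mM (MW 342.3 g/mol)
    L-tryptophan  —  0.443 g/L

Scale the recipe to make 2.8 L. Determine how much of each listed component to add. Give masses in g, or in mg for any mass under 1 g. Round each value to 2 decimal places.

Scale factor relative to 1 L: 2.8.
monosodium phosphate: 106 mmol/L × 120 g/mol × 2.8 L ÷ 1000 = 35.62 g
sucrose: 91 mmol/L × 342.3 g/mol × 2.8 L ÷ 1000 = 87.22 g
L-tryptophan: 0.443 g/L × 2.8 L = 1.24 g

monosodium phosphate 35.62 g; sucrose 87.22 g; L-tryptophan 1.24 g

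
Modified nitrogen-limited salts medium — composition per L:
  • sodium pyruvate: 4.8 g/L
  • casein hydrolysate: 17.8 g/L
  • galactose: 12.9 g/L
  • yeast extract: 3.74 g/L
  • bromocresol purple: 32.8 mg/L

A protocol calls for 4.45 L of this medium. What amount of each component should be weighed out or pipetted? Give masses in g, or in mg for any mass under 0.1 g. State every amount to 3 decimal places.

sodium pyruvate 21.360 g; casein hydrolysate 79.210 g; galactose 57.405 g; yeast extract 16.643 g; bromocresol purple 0.146 g

Scale factor relative to 1 L: 4.45.
sodium pyruvate: 4.8 g/L × 4.45 L = 21.360 g
casein hydrolysate: 17.8 g/L × 4.45 L = 79.210 g
galactose: 12.9 g/L × 4.45 L = 57.405 g
yeast extract: 3.74 g/L × 4.45 L = 16.643 g
bromocresol purple: 32.8 mg/L × 4.45 L = 145.96 mg = 0.146 g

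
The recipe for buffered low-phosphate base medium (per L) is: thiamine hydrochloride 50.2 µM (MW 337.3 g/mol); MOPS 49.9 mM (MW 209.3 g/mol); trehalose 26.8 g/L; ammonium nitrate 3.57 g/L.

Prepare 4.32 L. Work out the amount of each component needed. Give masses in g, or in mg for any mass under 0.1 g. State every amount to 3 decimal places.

Scale factor relative to 1 L: 4.32.
thiamine hydrochloride: 50.2 µmol/L × 337.3 g/mol × 4.32 L ÷ 1000 = 73.148 mg
MOPS: 49.9 mmol/L × 209.3 g/mol × 4.32 L ÷ 1000 = 45.118 g
trehalose: 26.8 g/L × 4.32 L = 115.776 g
ammonium nitrate: 3.57 g/L × 4.32 L = 15.422 g

thiamine hydrochloride 73.148 mg; MOPS 45.118 g; trehalose 115.776 g; ammonium nitrate 15.422 g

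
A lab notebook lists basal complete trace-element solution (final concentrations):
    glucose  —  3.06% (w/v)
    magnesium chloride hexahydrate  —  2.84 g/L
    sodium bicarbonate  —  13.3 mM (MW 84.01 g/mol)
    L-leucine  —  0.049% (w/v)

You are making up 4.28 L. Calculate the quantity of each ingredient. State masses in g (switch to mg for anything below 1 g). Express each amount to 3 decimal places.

Scale factor relative to 1 L: 4.28.
glucose: 3.06 g per 100 mL × 4280 mL ÷ 100 = 130.968 g
magnesium chloride hexahydrate: 2.84 g/L × 4.28 L = 12.155 g
sodium bicarbonate: 13.3 mmol/L × 84.01 g/mol × 4.28 L ÷ 1000 = 4.782 g
L-leucine: 0.049% w/v = 0.49 g/L → 0.49 × 4.28 L = 2.097 g

glucose 130.968 g; magnesium chloride hexahydrate 12.155 g; sodium bicarbonate 4.782 g; L-leucine 2.097 g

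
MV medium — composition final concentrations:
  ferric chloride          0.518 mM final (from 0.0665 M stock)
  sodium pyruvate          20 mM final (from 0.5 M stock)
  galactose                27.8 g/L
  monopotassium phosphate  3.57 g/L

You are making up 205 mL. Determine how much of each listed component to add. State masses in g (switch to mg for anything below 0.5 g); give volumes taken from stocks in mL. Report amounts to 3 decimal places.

Target volume = 205 mL = 0.205 L.
ferric chloride: dilute stock: 0.518 mM × 205 mL ÷ 66.5 mM = 1.597 mL
sodium pyruvate: C1V1 = C2V2 → 20 mM × 205 mL ÷ 500 mM = 8.200 mL
galactose: 27.8 g/L × 0.205 L = 5.699 g
monopotassium phosphate: 3.57 g/L × 0.205 L = 0.732 g

ferric chloride 1.597 mL; sodium pyruvate 8.200 mL; galactose 5.699 g; monopotassium phosphate 0.732 g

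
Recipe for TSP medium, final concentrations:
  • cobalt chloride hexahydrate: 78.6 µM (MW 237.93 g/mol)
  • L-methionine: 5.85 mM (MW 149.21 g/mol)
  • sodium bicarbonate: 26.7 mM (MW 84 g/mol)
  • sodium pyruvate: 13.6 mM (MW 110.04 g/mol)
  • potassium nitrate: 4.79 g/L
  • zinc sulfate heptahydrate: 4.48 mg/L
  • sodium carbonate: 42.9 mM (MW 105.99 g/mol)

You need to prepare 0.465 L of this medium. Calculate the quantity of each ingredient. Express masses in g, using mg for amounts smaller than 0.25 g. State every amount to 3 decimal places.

Scale factor relative to 1 L: 0.465.
cobalt chloride hexahydrate: 78.6 µmol/L × 237.93 g/mol × 0.465 L ÷ 1000 = 8.696 mg
L-methionine: 5.85 mmol/L × 149.21 g/mol × 0.465 L ÷ 1000 = 0.406 g
sodium bicarbonate: 26.7 mmol/L × 84 g/mol × 0.465 L ÷ 1000 = 1.043 g
sodium pyruvate: 13.6 mmol/L × 110.04 g/mol × 0.465 L ÷ 1000 = 0.696 g
potassium nitrate: 4.79 g/L × 0.465 L = 2.227 g
zinc sulfate heptahydrate: 4.48 mg/L × 0.465 L = 2.083 mg
sodium carbonate: 42.9 mmol/L × 105.99 g/mol × 0.465 L ÷ 1000 = 2.114 g

cobalt chloride hexahydrate 8.696 mg; L-methionine 0.406 g; sodium bicarbonate 1.043 g; sodium pyruvate 0.696 g; potassium nitrate 2.227 g; zinc sulfate heptahydrate 2.083 mg; sodium carbonate 2.114 g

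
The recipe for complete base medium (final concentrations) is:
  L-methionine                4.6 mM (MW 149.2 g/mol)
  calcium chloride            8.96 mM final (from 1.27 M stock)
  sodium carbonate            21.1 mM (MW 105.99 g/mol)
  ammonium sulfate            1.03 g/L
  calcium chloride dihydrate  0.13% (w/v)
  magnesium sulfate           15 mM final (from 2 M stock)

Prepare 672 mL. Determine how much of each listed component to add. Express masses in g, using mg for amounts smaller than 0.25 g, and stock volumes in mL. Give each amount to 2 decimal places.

L-methionine 0.46 g; calcium chloride 4.74 mL; sodium carbonate 1.50 g; ammonium sulfate 0.69 g; calcium chloride dihydrate 0.87 g; magnesium sulfate 5.04 mL

Scale factor relative to 1 L: 0.672.
L-methionine: 4.6 mmol/L × 149.2 g/mol × 0.672 L ÷ 1000 = 0.46 g
calcium chloride: dilute stock: 8.96 mM × 672 mL ÷ 1270 mM = 4.74 mL
sodium carbonate: 21.1 mmol/L × 105.99 g/mol × 0.672 L ÷ 1000 = 1.50 g
ammonium sulfate: 1.03 g/L × 0.672 L = 0.69 g
calcium chloride dihydrate: 0.13 g per 100 mL × 672 mL ÷ 100 = 0.87 g
magnesium sulfate: C1V1 = C2V2 → 15 mM × 672 mL ÷ 2000 mM = 5.04 mL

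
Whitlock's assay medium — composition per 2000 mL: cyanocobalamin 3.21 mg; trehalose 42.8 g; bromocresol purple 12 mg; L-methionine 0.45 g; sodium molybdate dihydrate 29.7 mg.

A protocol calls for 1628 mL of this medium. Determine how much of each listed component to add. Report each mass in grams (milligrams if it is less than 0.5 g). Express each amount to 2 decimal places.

cyanocobalamin 2.61 mg; trehalose 34.84 g; bromocresol purple 9.77 mg; L-methionine 366.30 mg; sodium molybdate dihydrate 24.18 mg

Scale factor = 1628 mL / 2000 mL = 0.814.
cyanocobalamin: 3.21 mg × (1628 mL / 2000 mL) = 2.61 mg
trehalose: 42.8 g × (1628 mL / 2000 mL) = 34.84 g
bromocresol purple: 12 mg × (1628 mL / 2000 mL) = 9.77 mg
L-methionine: 0.45 g × (1628 mL / 2000 mL) = 0.3663 g = 366.30 mg
sodium molybdate dihydrate: 29.7 mg × (1628 mL / 2000 mL) = 24.18 mg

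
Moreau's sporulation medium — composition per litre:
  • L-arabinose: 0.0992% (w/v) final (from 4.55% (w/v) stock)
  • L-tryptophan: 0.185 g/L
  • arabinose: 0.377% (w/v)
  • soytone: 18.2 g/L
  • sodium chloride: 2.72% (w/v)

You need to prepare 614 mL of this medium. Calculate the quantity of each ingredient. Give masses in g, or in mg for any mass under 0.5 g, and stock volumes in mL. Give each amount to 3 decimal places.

L-arabinose 13.387 mL; L-tryptophan 113.590 mg; arabinose 2.315 g; soytone 11.175 g; sodium chloride 16.701 g

Working volume: 614 mL = 0.614 L.
L-arabinose: V = C2·V2/C1 = 0.0992% ÷ 4.55% × 614 mL = 13.387 mL
L-tryptophan: 0.185 g/L × 0.614 L = 0.11359 g = 113.590 mg
arabinose: 0.377 g per 100 mL × 614 mL ÷ 100 = 2.315 g
soytone: 18.2 g/L × 0.614 L = 11.175 g
sodium chloride: 2.72% w/v = 27.2 g/L → 27.2 × 0.614 L = 16.701 g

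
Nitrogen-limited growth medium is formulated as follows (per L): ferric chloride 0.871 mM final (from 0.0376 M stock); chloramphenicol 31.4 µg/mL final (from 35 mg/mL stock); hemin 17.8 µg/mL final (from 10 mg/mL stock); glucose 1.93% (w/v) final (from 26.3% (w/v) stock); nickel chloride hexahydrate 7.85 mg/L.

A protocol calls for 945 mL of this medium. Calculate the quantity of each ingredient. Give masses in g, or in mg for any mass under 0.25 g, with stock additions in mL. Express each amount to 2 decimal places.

Working volume: 945 mL = 0.945 L.
ferric chloride: dilute stock: 0.871 mM × 945 mL ÷ 37.6 mM = 21.89 mL
chloramphenicol: dilute stock: 31.4 µg/mL × 945 mL ÷ 35000 µg/mL = 0.85 mL
hemin: C1V1 = C2V2 → 17.8 µg/mL × 945 mL ÷ 10000 µg/mL = 1.68 mL
glucose: C1V1 = C2V2 → 1.93% ÷ 26.3% × 945 mL = 69.35 mL
nickel chloride hexahydrate: 7.85 mg/L × 0.945 L = 7.42 mg

ferric chloride 21.89 mL; chloramphenicol 0.85 mL; hemin 1.68 mL; glucose 69.35 mL; nickel chloride hexahydrate 7.42 mg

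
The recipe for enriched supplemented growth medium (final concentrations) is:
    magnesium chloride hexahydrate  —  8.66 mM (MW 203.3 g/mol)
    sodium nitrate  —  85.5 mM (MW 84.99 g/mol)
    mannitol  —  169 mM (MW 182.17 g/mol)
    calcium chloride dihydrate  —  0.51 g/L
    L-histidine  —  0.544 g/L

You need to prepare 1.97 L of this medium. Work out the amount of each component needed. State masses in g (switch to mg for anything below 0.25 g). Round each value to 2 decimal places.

magnesium chloride hexahydrate 3.47 g; sodium nitrate 14.32 g; mannitol 60.65 g; calcium chloride dihydrate 1.00 g; L-histidine 1.07 g

Working volume: 1.97 L.
magnesium chloride hexahydrate: 8.66 mmol/L × 203.3 g/mol × 1.97 L ÷ 1000 = 3.47 g
sodium nitrate: 85.5 mmol/L × 84.99 g/mol × 1.97 L ÷ 1000 = 14.32 g
mannitol: 169 mmol/L × 182.17 g/mol × 1.97 L ÷ 1000 = 60.65 g
calcium chloride dihydrate: 0.51 g/L × 1.97 L = 1.00 g
L-histidine: 0.544 g/L × 1.97 L = 1.07 g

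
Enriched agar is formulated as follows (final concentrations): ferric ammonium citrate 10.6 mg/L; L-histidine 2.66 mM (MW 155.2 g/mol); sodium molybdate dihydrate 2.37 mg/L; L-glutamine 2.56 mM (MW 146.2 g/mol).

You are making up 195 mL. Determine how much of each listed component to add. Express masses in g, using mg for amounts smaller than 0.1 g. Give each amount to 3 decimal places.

ferric ammonium citrate 2.067 mg; L-histidine 80.502 mg; sodium molybdate dihydrate 0.462 mg; L-glutamine 72.983 mg

Target volume = 195 mL = 0.195 L.
ferric ammonium citrate: 10.6 mg/L × 0.195 L = 2.067 mg
L-histidine: 2.66 mmol/L × 155.2 mg/mmol × 0.195 L = 80.502 mg
sodium molybdate dihydrate: 2.37 mg/L × 0.195 L = 0.462 mg
L-glutamine: 2.56 mmol/L × 146.2 mg/mmol × 0.195 L = 72.983 mg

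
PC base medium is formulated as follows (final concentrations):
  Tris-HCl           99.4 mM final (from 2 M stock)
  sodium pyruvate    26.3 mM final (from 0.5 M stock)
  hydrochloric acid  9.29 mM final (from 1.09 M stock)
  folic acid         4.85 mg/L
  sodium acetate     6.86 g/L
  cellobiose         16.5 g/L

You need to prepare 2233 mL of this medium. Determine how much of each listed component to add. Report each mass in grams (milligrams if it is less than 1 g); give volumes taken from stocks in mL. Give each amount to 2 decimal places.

Target volume = 2233 mL = 2.233 L.
Tris-HCl: V = C2·V2/C1 = 99.4 mM × 2233 mL ÷ 2000 mM = 110.98 mL
sodium pyruvate: C1V1 = C2V2 → 26.3 mM × 2233 mL ÷ 500 mM = 117.46 mL
hydrochloric acid: dilute stock: 9.29 mM × 2233 mL ÷ 1090 mM = 19.03 mL
folic acid: 4.85 mg/L × 2.233 L = 10.83 mg
sodium acetate: 6.86 g/L × 2.233 L = 15.32 g
cellobiose: 16.5 g/L × 2.233 L = 36.84 g

Tris-HCl 110.98 mL; sodium pyruvate 117.46 mL; hydrochloric acid 19.03 mL; folic acid 10.83 mg; sodium acetate 15.32 g; cellobiose 36.84 g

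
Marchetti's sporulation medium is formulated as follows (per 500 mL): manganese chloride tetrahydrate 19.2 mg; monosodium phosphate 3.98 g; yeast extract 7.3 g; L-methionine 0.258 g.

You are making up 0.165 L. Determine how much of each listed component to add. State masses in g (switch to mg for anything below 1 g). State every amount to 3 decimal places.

Scale factor = 165 mL / 500 mL = 0.33.
manganese chloride tetrahydrate: 19.2 mg × (165 mL / 500 mL) = 6.336 mg
monosodium phosphate: 3.98 g × (165 mL / 500 mL) = 1.313 g
yeast extract: 7.3 g × (165 mL / 500 mL) = 2.409 g
L-methionine: 0.258 g × (165 mL / 500 mL) = 0.08514 g = 85.140 mg

manganese chloride tetrahydrate 6.336 mg; monosodium phosphate 1.313 g; yeast extract 2.409 g; L-methionine 85.140 mg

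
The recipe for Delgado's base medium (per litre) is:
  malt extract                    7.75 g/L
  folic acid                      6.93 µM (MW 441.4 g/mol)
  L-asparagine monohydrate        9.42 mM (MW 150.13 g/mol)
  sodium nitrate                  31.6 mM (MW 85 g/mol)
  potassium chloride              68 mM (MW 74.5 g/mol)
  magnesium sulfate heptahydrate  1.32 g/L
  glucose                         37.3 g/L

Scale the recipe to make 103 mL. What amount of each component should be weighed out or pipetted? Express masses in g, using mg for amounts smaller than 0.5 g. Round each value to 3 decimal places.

Target volume = 103 mL = 0.103 L.
malt extract: 7.75 g/L × 0.103 L = 0.798 g
folic acid: 6.93 µmol/L × 441.4 g/mol × 0.103 L ÷ 1000 = 0.315 mg
L-asparagine monohydrate: 9.42 mmol/L × 150.13 mg/mmol × 0.103 L = 145.665 mg
sodium nitrate: 31.6 mmol/L × 85 mg/mmol × 0.103 L = 276.658 mg
potassium chloride: 68 mmol/L × 74.5 g/mol × 0.103 L ÷ 1000 = 0.522 g
magnesium sulfate heptahydrate: 1.32 g/L × 0.103 L = 0.13596 g = 135.960 mg
glucose: 37.3 g/L × 0.103 L = 3.842 g

malt extract 0.798 g; folic acid 0.315 mg; L-asparagine monohydrate 145.665 mg; sodium nitrate 276.658 mg; potassium chloride 0.522 g; magnesium sulfate heptahydrate 135.960 mg; glucose 3.842 g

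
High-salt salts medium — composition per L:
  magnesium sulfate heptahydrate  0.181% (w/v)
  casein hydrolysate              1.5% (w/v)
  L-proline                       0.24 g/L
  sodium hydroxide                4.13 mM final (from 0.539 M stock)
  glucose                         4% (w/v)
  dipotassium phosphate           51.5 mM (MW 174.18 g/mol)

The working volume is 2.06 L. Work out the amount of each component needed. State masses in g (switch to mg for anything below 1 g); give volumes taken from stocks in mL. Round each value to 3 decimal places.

magnesium sulfate heptahydrate 3.729 g; casein hydrolysate 30.900 g; L-proline 494.400 mg; sodium hydroxide 15.784 mL; glucose 82.400 g; dipotassium phosphate 18.479 g

Scale factor relative to 1 L: 2.06.
magnesium sulfate heptahydrate: 0.181% w/v = 1.81 g/L → 1.81 × 2.06 L = 3.729 g
casein hydrolysate: 1.5% w/v = 15 g/L → 15 × 2.06 L = 30.900 g
L-proline: 0.24 g/L × 2.06 L = 0.4944 g = 494.400 mg
sodium hydroxide: C1V1 = C2V2 → 4.13 mM × 2060 mL ÷ 539 mM = 15.784 mL
glucose: 4% w/v = 40 g/L → 40 × 2.06 L = 82.400 g
dipotassium phosphate: 51.5 mmol/L × 174.18 g/mol × 2.06 L ÷ 1000 = 18.479 g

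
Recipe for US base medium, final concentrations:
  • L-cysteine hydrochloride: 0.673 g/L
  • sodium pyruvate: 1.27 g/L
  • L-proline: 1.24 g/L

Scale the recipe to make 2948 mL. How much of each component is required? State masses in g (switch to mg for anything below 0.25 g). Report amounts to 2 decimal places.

Working volume: 2948 mL = 2.948 L.
L-cysteine hydrochloride: 0.673 g/L × 2.948 L = 1.98 g
sodium pyruvate: 1.27 g/L × 2.948 L = 3.74 g
L-proline: 1.24 g/L × 2.948 L = 3.66 g

L-cysteine hydrochloride 1.98 g; sodium pyruvate 3.74 g; L-proline 3.66 g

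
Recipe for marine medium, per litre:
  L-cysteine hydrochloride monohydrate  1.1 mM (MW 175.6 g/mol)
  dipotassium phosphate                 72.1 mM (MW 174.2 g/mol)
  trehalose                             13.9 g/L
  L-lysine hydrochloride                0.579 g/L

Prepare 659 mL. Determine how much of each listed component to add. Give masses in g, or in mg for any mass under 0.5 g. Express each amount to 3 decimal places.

Target volume = 659 mL = 0.659 L.
L-cysteine hydrochloride monohydrate: 1.1 mmol/L × 175.6 mg/mmol × 0.659 L = 127.292 mg
dipotassium phosphate: 72.1 mmol/L × 174.2 g/mol × 0.659 L ÷ 1000 = 8.277 g
trehalose: 13.9 g/L × 0.659 L = 9.160 g
L-lysine hydrochloride: 0.579 g/L × 0.659 L = 0.381561 g = 381.561 mg

L-cysteine hydrochloride monohydrate 127.292 mg; dipotassium phosphate 8.277 g; trehalose 9.160 g; L-lysine hydrochloride 381.561 mg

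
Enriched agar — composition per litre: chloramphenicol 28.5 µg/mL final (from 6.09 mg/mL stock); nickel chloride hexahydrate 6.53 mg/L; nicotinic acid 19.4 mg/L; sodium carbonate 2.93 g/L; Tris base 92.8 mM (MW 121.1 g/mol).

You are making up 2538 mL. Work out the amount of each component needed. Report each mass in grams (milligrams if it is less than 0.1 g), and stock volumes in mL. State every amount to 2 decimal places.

chloramphenicol 11.88 mL; nickel chloride hexahydrate 16.57 mg; nicotinic acid 49.24 mg; sodium carbonate 7.44 g; Tris base 28.52 g

Working volume: 2538 mL = 2.538 L.
chloramphenicol: C1V1 = C2V2 → 28.5 µg/mL × 2538 mL ÷ 6090 µg/mL = 11.88 mL
nickel chloride hexahydrate: 6.53 mg/L × 2.538 L = 16.57 mg
nicotinic acid: 19.4 mg/L × 2.538 L = 49.24 mg
sodium carbonate: 2.93 g/L × 2.538 L = 7.44 g
Tris base: 92.8 mmol/L × 121.1 g/mol × 2.538 L ÷ 1000 = 28.52 g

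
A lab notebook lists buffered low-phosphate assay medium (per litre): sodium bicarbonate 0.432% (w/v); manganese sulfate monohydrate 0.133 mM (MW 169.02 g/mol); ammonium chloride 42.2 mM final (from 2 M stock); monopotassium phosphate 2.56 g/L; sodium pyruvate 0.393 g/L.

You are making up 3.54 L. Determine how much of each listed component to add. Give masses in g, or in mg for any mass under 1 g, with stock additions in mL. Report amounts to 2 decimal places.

Working volume: 3.54 L.
sodium bicarbonate: 0.432 g per 100 mL × 3540 mL ÷ 100 = 15.29 g
manganese sulfate monohydrate: 0.133 mmol/L × 169.02 mg/mmol × 3.54 L = 79.58 mg
ammonium chloride: V = C2·V2/C1 = 42.2 mM × 3540 mL ÷ 2000 mM = 74.69 mL
monopotassium phosphate: 2.56 g/L × 3.54 L = 9.06 g
sodium pyruvate: 0.393 g/L × 3.54 L = 1.39 g

sodium bicarbonate 15.29 g; manganese sulfate monohydrate 79.58 mg; ammonium chloride 74.69 mL; monopotassium phosphate 9.06 g; sodium pyruvate 1.39 g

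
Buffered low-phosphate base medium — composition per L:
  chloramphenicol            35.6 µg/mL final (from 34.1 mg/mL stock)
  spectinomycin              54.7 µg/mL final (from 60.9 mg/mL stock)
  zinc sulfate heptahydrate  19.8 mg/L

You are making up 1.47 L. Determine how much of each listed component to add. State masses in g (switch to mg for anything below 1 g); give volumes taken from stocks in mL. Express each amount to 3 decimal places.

chloramphenicol 1.535 mL; spectinomycin 1.320 mL; zinc sulfate heptahydrate 29.106 mg

Working volume: 1.47 L.
chloramphenicol: C1V1 = C2V2 → 35.6 µg/mL × 1470 mL ÷ 34100 µg/mL = 1.535 mL
spectinomycin: V = C2·V2/C1 = 54.7 µg/mL × 1470 mL ÷ 60900 µg/mL = 1.320 mL
zinc sulfate heptahydrate: 19.8 mg/L × 1.47 L = 29.106 mg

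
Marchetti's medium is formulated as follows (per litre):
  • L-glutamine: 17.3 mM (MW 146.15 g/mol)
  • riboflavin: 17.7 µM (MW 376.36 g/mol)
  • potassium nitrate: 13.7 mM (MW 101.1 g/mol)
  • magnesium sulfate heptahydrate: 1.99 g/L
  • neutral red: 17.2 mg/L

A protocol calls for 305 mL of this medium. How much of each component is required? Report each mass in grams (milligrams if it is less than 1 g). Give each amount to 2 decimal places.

L-glutamine 771.16 mg; riboflavin 2.03 mg; potassium nitrate 422.45 mg; magnesium sulfate heptahydrate 606.95 mg; neutral red 5.25 mg

Working volume: 305 mL = 0.305 L.
L-glutamine: 17.3 mmol/L × 146.15 mg/mmol × 0.305 L = 771.16 mg
riboflavin: 17.7 µmol/L × 376.36 g/mol × 0.305 L ÷ 1000 = 2.03 mg
potassium nitrate: 13.7 mmol/L × 101.1 mg/mmol × 0.305 L = 422.45 mg
magnesium sulfate heptahydrate: 1.99 g/L × 0.305 L = 0.60695 g = 606.95 mg
neutral red: 17.2 mg/L × 0.305 L = 5.25 mg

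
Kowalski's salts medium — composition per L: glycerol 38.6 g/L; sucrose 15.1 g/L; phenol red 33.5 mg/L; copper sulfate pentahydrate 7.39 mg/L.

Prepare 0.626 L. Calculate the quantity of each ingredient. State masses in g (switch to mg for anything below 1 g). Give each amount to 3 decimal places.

Scale factor relative to 1 L: 0.626.
glycerol: 38.6 g/L × 0.626 L = 24.164 g
sucrose: 15.1 g/L × 0.626 L = 9.453 g
phenol red: 33.5 mg/L × 0.626 L = 20.971 mg
copper sulfate pentahydrate: 7.39 mg/L × 0.626 L = 4.626 mg

glycerol 24.164 g; sucrose 9.453 g; phenol red 20.971 mg; copper sulfate pentahydrate 4.626 mg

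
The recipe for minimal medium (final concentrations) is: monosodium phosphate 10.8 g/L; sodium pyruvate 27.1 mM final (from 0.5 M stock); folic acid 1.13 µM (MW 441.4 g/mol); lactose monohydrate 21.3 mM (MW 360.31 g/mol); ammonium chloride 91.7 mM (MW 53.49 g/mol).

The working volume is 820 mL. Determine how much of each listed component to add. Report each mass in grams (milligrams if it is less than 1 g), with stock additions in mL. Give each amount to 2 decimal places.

monosodium phosphate 8.86 g; sodium pyruvate 44.44 mL; folic acid 0.41 mg; lactose monohydrate 6.29 g; ammonium chloride 4.02 g

Target volume = 820 mL = 0.82 L.
monosodium phosphate: 10.8 g/L × 0.82 L = 8.86 g
sodium pyruvate: dilute stock: 27.1 mM × 820 mL ÷ 500 mM = 44.44 mL
folic acid: 1.13 µmol/L × 441.4 g/mol × 0.82 L ÷ 1000 = 0.41 mg
lactose monohydrate: 21.3 mmol/L × 360.31 g/mol × 0.82 L ÷ 1000 = 6.29 g
ammonium chloride: 91.7 mmol/L × 53.49 g/mol × 0.82 L ÷ 1000 = 4.02 g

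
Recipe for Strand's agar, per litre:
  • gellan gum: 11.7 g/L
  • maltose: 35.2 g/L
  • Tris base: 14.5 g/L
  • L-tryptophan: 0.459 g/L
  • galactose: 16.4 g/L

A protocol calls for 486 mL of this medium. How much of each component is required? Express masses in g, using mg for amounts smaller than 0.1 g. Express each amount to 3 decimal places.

Working volume: 486 mL = 0.486 L.
gellan gum: 11.7 g/L × 0.486 L = 5.686 g
maltose: 35.2 g/L × 0.486 L = 17.107 g
Tris base: 14.5 g/L × 0.486 L = 7.047 g
L-tryptophan: 0.459 g/L × 0.486 L = 0.223 g
galactose: 16.4 g/L × 0.486 L = 7.970 g

gellan gum 5.686 g; maltose 17.107 g; Tris base 7.047 g; L-tryptophan 0.223 g; galactose 7.970 g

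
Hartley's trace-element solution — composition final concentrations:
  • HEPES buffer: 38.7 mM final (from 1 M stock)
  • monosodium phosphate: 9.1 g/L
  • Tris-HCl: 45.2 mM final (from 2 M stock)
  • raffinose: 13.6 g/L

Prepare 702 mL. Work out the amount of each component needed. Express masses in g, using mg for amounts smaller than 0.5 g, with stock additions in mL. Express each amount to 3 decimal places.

HEPES buffer 27.167 mL; monosodium phosphate 6.388 g; Tris-HCl 15.865 mL; raffinose 9.547 g

Scale factor relative to 1 L: 0.702.
HEPES buffer: V = C2·V2/C1 = 38.7 mM × 702 mL ÷ 1000 mM = 27.167 mL
monosodium phosphate: 9.1 g/L × 0.702 L = 6.388 g
Tris-HCl: V = C2·V2/C1 = 45.2 mM × 702 mL ÷ 2000 mM = 15.865 mL
raffinose: 13.6 g/L × 0.702 L = 9.547 g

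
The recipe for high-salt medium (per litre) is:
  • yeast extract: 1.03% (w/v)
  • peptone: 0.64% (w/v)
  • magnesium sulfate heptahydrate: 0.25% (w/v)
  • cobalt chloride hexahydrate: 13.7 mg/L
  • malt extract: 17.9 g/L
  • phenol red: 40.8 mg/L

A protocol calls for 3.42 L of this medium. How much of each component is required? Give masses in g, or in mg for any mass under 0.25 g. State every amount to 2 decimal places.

yeast extract 35.23 g; peptone 21.89 g; magnesium sulfate heptahydrate 8.55 g; cobalt chloride hexahydrate 46.85 mg; malt extract 61.22 g; phenol red 139.54 mg

Scale factor relative to 1 L: 3.42.
yeast extract: 1.03% w/v = 10.3 g/L → 10.3 × 3.42 L = 35.23 g
peptone: 0.64% w/v = 6.4 g/L → 6.4 × 3.42 L = 21.89 g
magnesium sulfate heptahydrate: 0.25% w/v = 2.5 g/L → 2.5 × 3.42 L = 8.55 g
cobalt chloride hexahydrate: 13.7 mg/L × 3.42 L = 46.85 mg
malt extract: 17.9 g/L × 3.42 L = 61.22 g
phenol red: 40.8 mg/L × 3.42 L = 139.54 mg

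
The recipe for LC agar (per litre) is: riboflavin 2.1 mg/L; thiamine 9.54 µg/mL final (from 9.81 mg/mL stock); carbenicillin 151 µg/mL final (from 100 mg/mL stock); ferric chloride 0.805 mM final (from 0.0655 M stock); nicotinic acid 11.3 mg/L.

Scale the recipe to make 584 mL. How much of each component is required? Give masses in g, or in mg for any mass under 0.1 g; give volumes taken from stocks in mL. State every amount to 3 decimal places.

Target volume = 584 mL = 0.584 L.
riboflavin: 2.1 mg/L × 0.584 L = 1.226 mg
thiamine: dilute stock: 9.54 µg/mL × 584 mL ÷ 9810 µg/mL = 0.568 mL
carbenicillin: C1V1 = C2V2 → 151 µg/mL × 584 mL ÷ 100000 µg/mL = 0.882 mL
ferric chloride: V = C2·V2/C1 = 0.805 mM × 584 mL ÷ 65.5 mM = 7.177 mL
nicotinic acid: 11.3 mg/L × 0.584 L = 6.599 mg

riboflavin 1.226 mg; thiamine 0.568 mL; carbenicillin 0.882 mL; ferric chloride 7.177 mL; nicotinic acid 6.599 mg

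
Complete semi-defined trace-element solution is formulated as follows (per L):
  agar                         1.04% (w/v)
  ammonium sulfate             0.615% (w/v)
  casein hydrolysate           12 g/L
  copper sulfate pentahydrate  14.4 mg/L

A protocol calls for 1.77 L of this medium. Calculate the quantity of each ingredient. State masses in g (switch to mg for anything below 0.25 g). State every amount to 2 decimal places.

Scale factor relative to 1 L: 1.77.
agar: 1.04% w/v = 10.4 g/L → 10.4 × 1.77 L = 18.41 g
ammonium sulfate: 0.615% w/v = 6.15 g/L → 6.15 × 1.77 L = 10.89 g
casein hydrolysate: 12 g/L × 1.77 L = 21.24 g
copper sulfate pentahydrate: 14.4 mg/L × 1.77 L = 25.49 mg

agar 18.41 g; ammonium sulfate 10.89 g; casein hydrolysate 21.24 g; copper sulfate pentahydrate 25.49 mg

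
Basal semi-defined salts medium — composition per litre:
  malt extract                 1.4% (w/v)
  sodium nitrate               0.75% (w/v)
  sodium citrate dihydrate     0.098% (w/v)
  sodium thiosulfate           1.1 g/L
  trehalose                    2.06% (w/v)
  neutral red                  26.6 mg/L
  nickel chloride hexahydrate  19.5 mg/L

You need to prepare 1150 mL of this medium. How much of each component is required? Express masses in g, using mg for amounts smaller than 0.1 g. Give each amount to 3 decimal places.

Target volume = 1150 mL = 1.15 L.
malt extract: 1.4 g per 100 mL × 1150 mL ÷ 100 = 16.100 g
sodium nitrate: 0.75 g per 100 mL × 1150 mL ÷ 100 = 8.625 g
sodium citrate dihydrate: 0.098 g per 100 mL × 1150 mL ÷ 100 = 1.127 g
sodium thiosulfate: 1.1 g/L × 1.15 L = 1.265 g
trehalose: 2.06% w/v = 20.6 g/L → 20.6 × 1.15 L = 23.690 g
neutral red: 26.6 mg/L × 1.15 L = 30.590 mg
nickel chloride hexahydrate: 19.5 mg/L × 1.15 L = 22.425 mg

malt extract 16.100 g; sodium nitrate 8.625 g; sodium citrate dihydrate 1.127 g; sodium thiosulfate 1.265 g; trehalose 23.690 g; neutral red 30.590 mg; nickel chloride hexahydrate 22.425 mg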